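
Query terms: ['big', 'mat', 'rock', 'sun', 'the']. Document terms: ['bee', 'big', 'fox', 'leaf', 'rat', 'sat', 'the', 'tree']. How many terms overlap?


Query terms: ['big', 'mat', 'rock', 'sun', 'the']
Document terms: ['bee', 'big', 'fox', 'leaf', 'rat', 'sat', 'the', 'tree']
Common terms: ['big', 'the']
Overlap count = 2

2


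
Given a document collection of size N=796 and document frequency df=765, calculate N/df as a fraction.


IDF ratio = N / df
= 796 / 765
= 796/765

796/765


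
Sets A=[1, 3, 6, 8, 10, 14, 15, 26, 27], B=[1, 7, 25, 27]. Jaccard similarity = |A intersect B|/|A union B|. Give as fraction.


A intersect B = [1, 27]
|A intersect B| = 2
A union B = [1, 3, 6, 7, 8, 10, 14, 15, 25, 26, 27]
|A union B| = 11
Jaccard = 2/11 = 2/11

2/11


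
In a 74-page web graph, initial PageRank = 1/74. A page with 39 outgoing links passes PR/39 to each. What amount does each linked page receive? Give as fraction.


Initial PR = 1/74 = 1/74
Outlinks = 39
Contribution per link = PR / outlinks
= 1/74 / 39
= 1/2886

1/2886


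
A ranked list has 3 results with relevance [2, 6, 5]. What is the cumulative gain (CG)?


Cumulative Gain = sum of relevance scores
Position 1: rel=2, running sum=2
Position 2: rel=6, running sum=8
Position 3: rel=5, running sum=13
CG = 13

13


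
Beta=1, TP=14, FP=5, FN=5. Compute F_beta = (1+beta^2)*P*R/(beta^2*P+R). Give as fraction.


P = TP/(TP+FP) = 14/19 = 14/19
R = TP/(TP+FN) = 14/19 = 14/19
beta^2 = 1^2 = 1
(1 + beta^2) = 2
Numerator = (1+beta^2)*P*R = 392/361
Denominator = beta^2*P + R = 14/19 + 14/19 = 28/19
F_beta = 14/19

14/19


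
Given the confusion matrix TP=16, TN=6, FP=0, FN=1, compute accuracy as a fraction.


Accuracy = (TP + TN) / (TP + TN + FP + FN)
TP + TN = 16 + 6 = 22
Total = 16 + 6 + 0 + 1 = 23
Accuracy = 22 / 23 = 22/23

22/23


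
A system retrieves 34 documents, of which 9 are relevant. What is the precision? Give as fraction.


Precision = relevant_retrieved / total_retrieved
= 9 / 34
= 9 / (9 + 25)
= 9/34

9/34


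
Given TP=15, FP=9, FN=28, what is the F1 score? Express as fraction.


F1 = 2 * P * R / (P + R)
P = TP/(TP+FP) = 15/24 = 5/8
R = TP/(TP+FN) = 15/43 = 15/43
2 * P * R = 2 * 5/8 * 15/43 = 75/172
P + R = 5/8 + 15/43 = 335/344
F1 = 75/172 / 335/344 = 30/67

30/67


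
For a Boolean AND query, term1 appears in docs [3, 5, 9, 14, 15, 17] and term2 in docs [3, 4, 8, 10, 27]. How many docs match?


Boolean AND: find intersection of posting lists
term1 docs: [3, 5, 9, 14, 15, 17]
term2 docs: [3, 4, 8, 10, 27]
Intersection: [3]
|intersection| = 1

1


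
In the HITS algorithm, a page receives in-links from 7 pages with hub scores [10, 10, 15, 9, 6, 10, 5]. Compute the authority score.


Authority = sum of hub scores of in-linkers
In-link 1: hub score = 10
In-link 2: hub score = 10
In-link 3: hub score = 15
In-link 4: hub score = 9
In-link 5: hub score = 6
In-link 6: hub score = 10
In-link 7: hub score = 5
Authority = 10 + 10 + 15 + 9 + 6 + 10 + 5 = 65

65


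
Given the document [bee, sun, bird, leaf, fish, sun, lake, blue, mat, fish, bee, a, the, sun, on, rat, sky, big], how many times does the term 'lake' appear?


Document has 18 words
Scanning for 'lake':
Found at positions: [6]
Count = 1

1


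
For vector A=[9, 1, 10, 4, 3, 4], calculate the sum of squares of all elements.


|A|^2 = sum of squared components
A[0]^2 = 9^2 = 81
A[1]^2 = 1^2 = 1
A[2]^2 = 10^2 = 100
A[3]^2 = 4^2 = 16
A[4]^2 = 3^2 = 9
A[5]^2 = 4^2 = 16
Sum = 81 + 1 + 100 + 16 + 9 + 16 = 223

223


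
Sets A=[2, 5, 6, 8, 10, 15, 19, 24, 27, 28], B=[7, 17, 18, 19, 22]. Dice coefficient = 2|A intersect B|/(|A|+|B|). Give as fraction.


A intersect B = [19]
|A intersect B| = 1
|A| = 10, |B| = 5
Dice = 2*1 / (10+5)
= 2 / 15 = 2/15

2/15


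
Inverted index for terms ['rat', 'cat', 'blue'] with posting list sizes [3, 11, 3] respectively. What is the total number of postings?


Summing posting list sizes:
'rat': 3 postings
'cat': 11 postings
'blue': 3 postings
Total = 3 + 11 + 3 = 17

17


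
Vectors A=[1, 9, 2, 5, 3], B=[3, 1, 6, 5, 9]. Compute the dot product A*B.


Dot product = sum of element-wise products
A[0]*B[0] = 1*3 = 3
A[1]*B[1] = 9*1 = 9
A[2]*B[2] = 2*6 = 12
A[3]*B[3] = 5*5 = 25
A[4]*B[4] = 3*9 = 27
Sum = 3 + 9 + 12 + 25 + 27 = 76

76


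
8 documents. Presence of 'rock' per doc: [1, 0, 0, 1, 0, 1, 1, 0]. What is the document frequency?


Checking each document for 'rock':
Doc 1: present
Doc 2: absent
Doc 3: absent
Doc 4: present
Doc 5: absent
Doc 6: present
Doc 7: present
Doc 8: absent
df = sum of presences = 1 + 0 + 0 + 1 + 0 + 1 + 1 + 0 = 4

4


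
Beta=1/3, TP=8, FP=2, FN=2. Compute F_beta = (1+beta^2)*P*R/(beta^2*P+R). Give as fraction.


P = TP/(TP+FP) = 8/10 = 4/5
R = TP/(TP+FN) = 8/10 = 4/5
beta^2 = 1/3^2 = 1/9
(1 + beta^2) = 10/9
Numerator = (1+beta^2)*P*R = 32/45
Denominator = beta^2*P + R = 4/45 + 4/5 = 8/9
F_beta = 4/5

4/5


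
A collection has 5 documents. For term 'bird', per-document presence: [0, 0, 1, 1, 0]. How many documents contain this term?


Checking each document for 'bird':
Doc 1: absent
Doc 2: absent
Doc 3: present
Doc 4: present
Doc 5: absent
df = sum of presences = 0 + 0 + 1 + 1 + 0 = 2

2


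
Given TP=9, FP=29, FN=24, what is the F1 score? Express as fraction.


F1 = 2 * P * R / (P + R)
P = TP/(TP+FP) = 9/38 = 9/38
R = TP/(TP+FN) = 9/33 = 3/11
2 * P * R = 2 * 9/38 * 3/11 = 27/209
P + R = 9/38 + 3/11 = 213/418
F1 = 27/209 / 213/418 = 18/71

18/71


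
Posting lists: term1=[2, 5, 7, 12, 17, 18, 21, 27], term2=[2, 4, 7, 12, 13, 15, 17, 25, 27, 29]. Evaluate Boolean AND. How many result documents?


Boolean AND: find intersection of posting lists
term1 docs: [2, 5, 7, 12, 17, 18, 21, 27]
term2 docs: [2, 4, 7, 12, 13, 15, 17, 25, 27, 29]
Intersection: [2, 7, 12, 17, 27]
|intersection| = 5

5


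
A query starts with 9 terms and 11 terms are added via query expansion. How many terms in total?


Original terms: 9
Expansion terms: 11
Total = 9 + 11 = 20

20


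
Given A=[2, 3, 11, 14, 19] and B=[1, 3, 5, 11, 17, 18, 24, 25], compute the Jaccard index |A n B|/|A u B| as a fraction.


A intersect B = [3, 11]
|A intersect B| = 2
A union B = [1, 2, 3, 5, 11, 14, 17, 18, 19, 24, 25]
|A union B| = 11
Jaccard = 2/11 = 2/11

2/11


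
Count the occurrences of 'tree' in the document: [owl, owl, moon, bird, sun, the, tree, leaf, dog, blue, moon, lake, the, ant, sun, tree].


Document has 16 words
Scanning for 'tree':
Found at positions: [6, 15]
Count = 2

2


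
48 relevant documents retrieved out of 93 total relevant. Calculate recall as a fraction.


Recall = retrieved_relevant / total_relevant
= 48 / 93
= 48 / (48 + 45)
= 16/31

16/31


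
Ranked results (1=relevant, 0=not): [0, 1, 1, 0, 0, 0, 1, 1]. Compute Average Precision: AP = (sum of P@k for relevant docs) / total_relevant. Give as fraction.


Computing P@k for each relevant position:
Position 1: not relevant
Position 2: relevant, P@2 = 1/2 = 1/2
Position 3: relevant, P@3 = 2/3 = 2/3
Position 4: not relevant
Position 5: not relevant
Position 6: not relevant
Position 7: relevant, P@7 = 3/7 = 3/7
Position 8: relevant, P@8 = 4/8 = 1/2
Sum of P@k = 1/2 + 2/3 + 3/7 + 1/2 = 44/21
AP = 44/21 / 4 = 11/21

11/21


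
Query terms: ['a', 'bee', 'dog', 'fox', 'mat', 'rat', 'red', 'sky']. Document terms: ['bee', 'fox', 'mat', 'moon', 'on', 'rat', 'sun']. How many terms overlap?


Query terms: ['a', 'bee', 'dog', 'fox', 'mat', 'rat', 'red', 'sky']
Document terms: ['bee', 'fox', 'mat', 'moon', 'on', 'rat', 'sun']
Common terms: ['bee', 'fox', 'mat', 'rat']
Overlap count = 4

4


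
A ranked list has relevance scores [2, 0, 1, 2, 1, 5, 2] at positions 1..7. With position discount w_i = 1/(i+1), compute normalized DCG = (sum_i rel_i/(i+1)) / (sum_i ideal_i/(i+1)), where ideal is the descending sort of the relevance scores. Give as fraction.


Position discount weights w_i = 1/(i+1) for i=1..7:
Weights = [1/2, 1/3, 1/4, 1/5, 1/6, 1/7, 1/8]
Actual relevance: [2, 0, 1, 2, 1, 5, 2]
DCG = 2/2 + 0/3 + 1/4 + 2/5 + 1/6 + 5/7 + 2/8 = 292/105
Ideal relevance (sorted desc): [5, 2, 2, 2, 1, 1, 0]
Ideal DCG = 5/2 + 2/3 + 2/4 + 2/5 + 1/6 + 1/7 + 0/8 = 919/210
nDCG = DCG / ideal_DCG = 292/105 / 919/210 = 584/919

584/919


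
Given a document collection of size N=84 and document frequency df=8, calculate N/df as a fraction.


IDF ratio = N / df
= 84 / 8
= 21/2

21/2


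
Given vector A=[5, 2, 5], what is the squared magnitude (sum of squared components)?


|A|^2 = sum of squared components
A[0]^2 = 5^2 = 25
A[1]^2 = 2^2 = 4
A[2]^2 = 5^2 = 25
Sum = 25 + 4 + 25 = 54

54


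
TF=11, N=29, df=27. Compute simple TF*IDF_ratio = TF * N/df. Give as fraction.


TF * (N/df)
= 11 * (29/27)
= 11 * 29/27
= 319/27

319/27


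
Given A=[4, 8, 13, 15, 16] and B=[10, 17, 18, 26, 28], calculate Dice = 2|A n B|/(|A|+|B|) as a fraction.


A intersect B = []
|A intersect B| = 0
|A| = 5, |B| = 5
Dice = 2*0 / (5+5)
= 0 / 10 = 0

0


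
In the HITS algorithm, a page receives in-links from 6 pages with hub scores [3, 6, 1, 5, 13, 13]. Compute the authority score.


Authority = sum of hub scores of in-linkers
In-link 1: hub score = 3
In-link 2: hub score = 6
In-link 3: hub score = 1
In-link 4: hub score = 5
In-link 5: hub score = 13
In-link 6: hub score = 13
Authority = 3 + 6 + 1 + 5 + 13 + 13 = 41

41


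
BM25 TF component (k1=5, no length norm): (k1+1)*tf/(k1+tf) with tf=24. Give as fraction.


BM25 TF component = (k1+1)*tf / (k1+tf)
k1 = 5, tf = 24
Numerator = (5+1)*24 = 144
Denominator = 5 + 24 = 29
= 144/29 = 144/29

144/29


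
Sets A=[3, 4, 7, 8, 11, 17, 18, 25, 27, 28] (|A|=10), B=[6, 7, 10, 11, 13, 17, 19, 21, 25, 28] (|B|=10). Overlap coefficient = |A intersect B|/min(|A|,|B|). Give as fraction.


A intersect B = [7, 11, 17, 25, 28]
|A intersect B| = 5
min(|A|, |B|) = min(10, 10) = 10
Overlap = 5 / 10 = 1/2

1/2


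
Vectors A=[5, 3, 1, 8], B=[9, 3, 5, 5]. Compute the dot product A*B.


Dot product = sum of element-wise products
A[0]*B[0] = 5*9 = 45
A[1]*B[1] = 3*3 = 9
A[2]*B[2] = 1*5 = 5
A[3]*B[3] = 8*5 = 40
Sum = 45 + 9 + 5 + 40 = 99

99


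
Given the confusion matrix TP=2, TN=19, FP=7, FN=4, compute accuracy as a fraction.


Accuracy = (TP + TN) / (TP + TN + FP + FN)
TP + TN = 2 + 19 = 21
Total = 2 + 19 + 7 + 4 = 32
Accuracy = 21 / 32 = 21/32

21/32


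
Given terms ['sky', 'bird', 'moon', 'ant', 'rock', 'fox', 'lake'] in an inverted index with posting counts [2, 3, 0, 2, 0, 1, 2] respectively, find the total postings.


Summing posting list sizes:
'sky': 2 postings
'bird': 3 postings
'moon': 0 postings
'ant': 2 postings
'rock': 0 postings
'fox': 1 postings
'lake': 2 postings
Total = 2 + 3 + 0 + 2 + 0 + 1 + 2 = 10

10


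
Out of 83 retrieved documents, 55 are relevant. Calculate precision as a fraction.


Precision = relevant_retrieved / total_retrieved
= 55 / 83
= 55 / (55 + 28)
= 55/83

55/83


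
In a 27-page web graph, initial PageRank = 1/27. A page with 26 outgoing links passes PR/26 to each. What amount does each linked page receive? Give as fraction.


Initial PR = 1/27 = 1/27
Outlinks = 26
Contribution per link = PR / outlinks
= 1/27 / 26
= 1/702

1/702


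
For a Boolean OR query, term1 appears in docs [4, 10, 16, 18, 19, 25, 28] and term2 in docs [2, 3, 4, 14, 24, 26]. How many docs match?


Boolean OR: find union of posting lists
term1 docs: [4, 10, 16, 18, 19, 25, 28]
term2 docs: [2, 3, 4, 14, 24, 26]
Union: [2, 3, 4, 10, 14, 16, 18, 19, 24, 25, 26, 28]
|union| = 12

12


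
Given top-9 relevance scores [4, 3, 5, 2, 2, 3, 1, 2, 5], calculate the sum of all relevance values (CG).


Cumulative Gain = sum of relevance scores
Position 1: rel=4, running sum=4
Position 2: rel=3, running sum=7
Position 3: rel=5, running sum=12
Position 4: rel=2, running sum=14
Position 5: rel=2, running sum=16
Position 6: rel=3, running sum=19
Position 7: rel=1, running sum=20
Position 8: rel=2, running sum=22
Position 9: rel=5, running sum=27
CG = 27

27


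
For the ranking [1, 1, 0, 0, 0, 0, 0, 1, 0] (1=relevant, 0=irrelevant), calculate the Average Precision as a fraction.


Computing P@k for each relevant position:
Position 1: relevant, P@1 = 1/1 = 1
Position 2: relevant, P@2 = 2/2 = 1
Position 3: not relevant
Position 4: not relevant
Position 5: not relevant
Position 6: not relevant
Position 7: not relevant
Position 8: relevant, P@8 = 3/8 = 3/8
Position 9: not relevant
Sum of P@k = 1 + 1 + 3/8 = 19/8
AP = 19/8 / 3 = 19/24

19/24


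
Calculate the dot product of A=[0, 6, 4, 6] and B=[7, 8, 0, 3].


Dot product = sum of element-wise products
A[0]*B[0] = 0*7 = 0
A[1]*B[1] = 6*8 = 48
A[2]*B[2] = 4*0 = 0
A[3]*B[3] = 6*3 = 18
Sum = 0 + 48 + 0 + 18 = 66

66


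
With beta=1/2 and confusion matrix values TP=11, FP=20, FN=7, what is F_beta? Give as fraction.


P = TP/(TP+FP) = 11/31 = 11/31
R = TP/(TP+FN) = 11/18 = 11/18
beta^2 = 1/2^2 = 1/4
(1 + beta^2) = 5/4
Numerator = (1+beta^2)*P*R = 605/2232
Denominator = beta^2*P + R = 11/124 + 11/18 = 781/1116
F_beta = 55/142

55/142


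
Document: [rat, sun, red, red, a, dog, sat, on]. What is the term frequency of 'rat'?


Document has 8 words
Scanning for 'rat':
Found at positions: [0]
Count = 1

1


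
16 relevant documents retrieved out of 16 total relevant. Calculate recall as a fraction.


Recall = retrieved_relevant / total_relevant
= 16 / 16
= 16 / (16 + 0)
= 1

1


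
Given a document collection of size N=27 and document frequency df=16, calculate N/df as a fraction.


IDF ratio = N / df
= 27 / 16
= 27/16

27/16


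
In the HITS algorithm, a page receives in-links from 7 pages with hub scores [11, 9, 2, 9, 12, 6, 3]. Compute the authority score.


Authority = sum of hub scores of in-linkers
In-link 1: hub score = 11
In-link 2: hub score = 9
In-link 3: hub score = 2
In-link 4: hub score = 9
In-link 5: hub score = 12
In-link 6: hub score = 6
In-link 7: hub score = 3
Authority = 11 + 9 + 2 + 9 + 12 + 6 + 3 = 52

52


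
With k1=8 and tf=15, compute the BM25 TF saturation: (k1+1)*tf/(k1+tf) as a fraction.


BM25 TF component = (k1+1)*tf / (k1+tf)
k1 = 8, tf = 15
Numerator = (8+1)*15 = 135
Denominator = 8 + 15 = 23
= 135/23 = 135/23

135/23


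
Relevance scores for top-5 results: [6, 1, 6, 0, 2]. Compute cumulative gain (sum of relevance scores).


Cumulative Gain = sum of relevance scores
Position 1: rel=6, running sum=6
Position 2: rel=1, running sum=7
Position 3: rel=6, running sum=13
Position 4: rel=0, running sum=13
Position 5: rel=2, running sum=15
CG = 15

15


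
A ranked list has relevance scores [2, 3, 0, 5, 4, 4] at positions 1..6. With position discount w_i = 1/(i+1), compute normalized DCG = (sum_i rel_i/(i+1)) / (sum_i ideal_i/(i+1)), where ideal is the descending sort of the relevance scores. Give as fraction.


Position discount weights w_i = 1/(i+1) for i=1..6:
Weights = [1/2, 1/3, 1/4, 1/5, 1/6, 1/7]
Actual relevance: [2, 3, 0, 5, 4, 4]
DCG = 2/2 + 3/3 + 0/4 + 5/5 + 4/6 + 4/7 = 89/21
Ideal relevance (sorted desc): [5, 4, 4, 3, 2, 0]
Ideal DCG = 5/2 + 4/3 + 4/4 + 3/5 + 2/6 + 0/7 = 173/30
nDCG = DCG / ideal_DCG = 89/21 / 173/30 = 890/1211

890/1211


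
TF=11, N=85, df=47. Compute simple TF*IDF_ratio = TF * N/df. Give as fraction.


TF * (N/df)
= 11 * (85/47)
= 11 * 85/47
= 935/47

935/47


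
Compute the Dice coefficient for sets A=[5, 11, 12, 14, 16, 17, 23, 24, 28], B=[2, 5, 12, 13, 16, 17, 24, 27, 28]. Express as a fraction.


A intersect B = [5, 12, 16, 17, 24, 28]
|A intersect B| = 6
|A| = 9, |B| = 9
Dice = 2*6 / (9+9)
= 12 / 18 = 2/3

2/3


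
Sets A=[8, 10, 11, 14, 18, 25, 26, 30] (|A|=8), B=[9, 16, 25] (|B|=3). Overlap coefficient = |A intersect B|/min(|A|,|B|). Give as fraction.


A intersect B = [25]
|A intersect B| = 1
min(|A|, |B|) = min(8, 3) = 3
Overlap = 1 / 3 = 1/3

1/3


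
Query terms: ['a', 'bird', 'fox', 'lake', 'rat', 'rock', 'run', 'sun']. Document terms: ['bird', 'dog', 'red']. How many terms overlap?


Query terms: ['a', 'bird', 'fox', 'lake', 'rat', 'rock', 'run', 'sun']
Document terms: ['bird', 'dog', 'red']
Common terms: ['bird']
Overlap count = 1

1


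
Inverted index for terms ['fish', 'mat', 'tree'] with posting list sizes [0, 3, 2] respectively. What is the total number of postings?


Summing posting list sizes:
'fish': 0 postings
'mat': 3 postings
'tree': 2 postings
Total = 0 + 3 + 2 = 5

5


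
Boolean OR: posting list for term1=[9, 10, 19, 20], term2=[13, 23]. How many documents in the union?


Boolean OR: find union of posting lists
term1 docs: [9, 10, 19, 20]
term2 docs: [13, 23]
Union: [9, 10, 13, 19, 20, 23]
|union| = 6

6


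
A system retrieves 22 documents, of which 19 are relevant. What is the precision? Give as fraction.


Precision = relevant_retrieved / total_retrieved
= 19 / 22
= 19 / (19 + 3)
= 19/22

19/22


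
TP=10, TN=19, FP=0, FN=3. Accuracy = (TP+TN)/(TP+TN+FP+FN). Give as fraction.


Accuracy = (TP + TN) / (TP + TN + FP + FN)
TP + TN = 10 + 19 = 29
Total = 10 + 19 + 0 + 3 = 32
Accuracy = 29 / 32 = 29/32

29/32


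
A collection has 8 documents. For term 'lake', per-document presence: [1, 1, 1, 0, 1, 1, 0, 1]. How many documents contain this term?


Checking each document for 'lake':
Doc 1: present
Doc 2: present
Doc 3: present
Doc 4: absent
Doc 5: present
Doc 6: present
Doc 7: absent
Doc 8: present
df = sum of presences = 1 + 1 + 1 + 0 + 1 + 1 + 0 + 1 = 6

6


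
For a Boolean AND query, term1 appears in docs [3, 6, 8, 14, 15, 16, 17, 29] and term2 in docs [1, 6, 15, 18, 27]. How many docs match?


Boolean AND: find intersection of posting lists
term1 docs: [3, 6, 8, 14, 15, 16, 17, 29]
term2 docs: [1, 6, 15, 18, 27]
Intersection: [6, 15]
|intersection| = 2

2


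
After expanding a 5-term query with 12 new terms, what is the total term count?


Original terms: 5
Expansion terms: 12
Total = 5 + 12 = 17

17


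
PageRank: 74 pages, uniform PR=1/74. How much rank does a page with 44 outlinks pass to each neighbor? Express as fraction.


Initial PR = 1/74 = 1/74
Outlinks = 44
Contribution per link = PR / outlinks
= 1/74 / 44
= 1/3256

1/3256


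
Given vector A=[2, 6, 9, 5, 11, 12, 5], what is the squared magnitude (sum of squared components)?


|A|^2 = sum of squared components
A[0]^2 = 2^2 = 4
A[1]^2 = 6^2 = 36
A[2]^2 = 9^2 = 81
A[3]^2 = 5^2 = 25
A[4]^2 = 11^2 = 121
A[5]^2 = 12^2 = 144
A[6]^2 = 5^2 = 25
Sum = 4 + 36 + 81 + 25 + 121 + 144 + 25 = 436

436


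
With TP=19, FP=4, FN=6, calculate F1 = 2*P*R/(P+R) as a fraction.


F1 = 2 * P * R / (P + R)
P = TP/(TP+FP) = 19/23 = 19/23
R = TP/(TP+FN) = 19/25 = 19/25
2 * P * R = 2 * 19/23 * 19/25 = 722/575
P + R = 19/23 + 19/25 = 912/575
F1 = 722/575 / 912/575 = 19/24

19/24


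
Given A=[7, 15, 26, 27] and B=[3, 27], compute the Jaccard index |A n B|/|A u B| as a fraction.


A intersect B = [27]
|A intersect B| = 1
A union B = [3, 7, 15, 26, 27]
|A union B| = 5
Jaccard = 1/5 = 1/5

1/5


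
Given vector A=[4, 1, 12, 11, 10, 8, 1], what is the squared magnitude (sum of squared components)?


|A|^2 = sum of squared components
A[0]^2 = 4^2 = 16
A[1]^2 = 1^2 = 1
A[2]^2 = 12^2 = 144
A[3]^2 = 11^2 = 121
A[4]^2 = 10^2 = 100
A[5]^2 = 8^2 = 64
A[6]^2 = 1^2 = 1
Sum = 16 + 1 + 144 + 121 + 100 + 64 + 1 = 447

447


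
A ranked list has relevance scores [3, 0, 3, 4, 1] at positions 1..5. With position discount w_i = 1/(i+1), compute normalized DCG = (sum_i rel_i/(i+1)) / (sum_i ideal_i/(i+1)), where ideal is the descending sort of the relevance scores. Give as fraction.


Position discount weights w_i = 1/(i+1) for i=1..5:
Weights = [1/2, 1/3, 1/4, 1/5, 1/6]
Actual relevance: [3, 0, 3, 4, 1]
DCG = 3/2 + 0/3 + 3/4 + 4/5 + 1/6 = 193/60
Ideal relevance (sorted desc): [4, 3, 3, 1, 0]
Ideal DCG = 4/2 + 3/3 + 3/4 + 1/5 + 0/6 = 79/20
nDCG = DCG / ideal_DCG = 193/60 / 79/20 = 193/237

193/237


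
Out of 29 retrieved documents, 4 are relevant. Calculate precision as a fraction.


Precision = relevant_retrieved / total_retrieved
= 4 / 29
= 4 / (4 + 25)
= 4/29

4/29


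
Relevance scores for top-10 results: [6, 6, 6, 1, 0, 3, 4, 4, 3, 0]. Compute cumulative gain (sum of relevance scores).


Cumulative Gain = sum of relevance scores
Position 1: rel=6, running sum=6
Position 2: rel=6, running sum=12
Position 3: rel=6, running sum=18
Position 4: rel=1, running sum=19
Position 5: rel=0, running sum=19
Position 6: rel=3, running sum=22
Position 7: rel=4, running sum=26
Position 8: rel=4, running sum=30
Position 9: rel=3, running sum=33
Position 10: rel=0, running sum=33
CG = 33

33


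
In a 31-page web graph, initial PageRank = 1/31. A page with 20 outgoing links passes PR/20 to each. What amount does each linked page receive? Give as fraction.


Initial PR = 1/31 = 1/31
Outlinks = 20
Contribution per link = PR / outlinks
= 1/31 / 20
= 1/620

1/620


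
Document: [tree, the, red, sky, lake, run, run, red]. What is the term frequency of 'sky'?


Document has 8 words
Scanning for 'sky':
Found at positions: [3]
Count = 1

1


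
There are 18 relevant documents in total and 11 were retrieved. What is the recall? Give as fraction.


Recall = retrieved_relevant / total_relevant
= 11 / 18
= 11 / (11 + 7)
= 11/18

11/18


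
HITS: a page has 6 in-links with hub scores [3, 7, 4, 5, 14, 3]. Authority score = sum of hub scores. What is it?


Authority = sum of hub scores of in-linkers
In-link 1: hub score = 3
In-link 2: hub score = 7
In-link 3: hub score = 4
In-link 4: hub score = 5
In-link 5: hub score = 14
In-link 6: hub score = 3
Authority = 3 + 7 + 4 + 5 + 14 + 3 = 36

36


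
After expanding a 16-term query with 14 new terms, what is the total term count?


Original terms: 16
Expansion terms: 14
Total = 16 + 14 = 30

30


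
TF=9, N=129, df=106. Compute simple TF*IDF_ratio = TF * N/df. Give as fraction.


TF * (N/df)
= 9 * (129/106)
= 9 * 129/106
= 1161/106

1161/106


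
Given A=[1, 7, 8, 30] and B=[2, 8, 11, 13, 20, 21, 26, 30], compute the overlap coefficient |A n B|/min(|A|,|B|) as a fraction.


A intersect B = [8, 30]
|A intersect B| = 2
min(|A|, |B|) = min(4, 8) = 4
Overlap = 2 / 4 = 1/2

1/2


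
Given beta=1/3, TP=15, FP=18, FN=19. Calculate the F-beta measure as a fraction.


P = TP/(TP+FP) = 15/33 = 5/11
R = TP/(TP+FN) = 15/34 = 15/34
beta^2 = 1/3^2 = 1/9
(1 + beta^2) = 10/9
Numerator = (1+beta^2)*P*R = 125/561
Denominator = beta^2*P + R = 5/99 + 15/34 = 1655/3366
F_beta = 150/331

150/331


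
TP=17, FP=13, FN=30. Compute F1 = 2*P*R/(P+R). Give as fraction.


F1 = 2 * P * R / (P + R)
P = TP/(TP+FP) = 17/30 = 17/30
R = TP/(TP+FN) = 17/47 = 17/47
2 * P * R = 2 * 17/30 * 17/47 = 289/705
P + R = 17/30 + 17/47 = 1309/1410
F1 = 289/705 / 1309/1410 = 34/77

34/77


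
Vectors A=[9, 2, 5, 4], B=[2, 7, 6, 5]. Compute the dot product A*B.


Dot product = sum of element-wise products
A[0]*B[0] = 9*2 = 18
A[1]*B[1] = 2*7 = 14
A[2]*B[2] = 5*6 = 30
A[3]*B[3] = 4*5 = 20
Sum = 18 + 14 + 30 + 20 = 82

82


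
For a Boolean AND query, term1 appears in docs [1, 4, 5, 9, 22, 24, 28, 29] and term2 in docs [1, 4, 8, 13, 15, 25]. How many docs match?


Boolean AND: find intersection of posting lists
term1 docs: [1, 4, 5, 9, 22, 24, 28, 29]
term2 docs: [1, 4, 8, 13, 15, 25]
Intersection: [1, 4]
|intersection| = 2

2


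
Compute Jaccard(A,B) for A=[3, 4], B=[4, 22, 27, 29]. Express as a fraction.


A intersect B = [4]
|A intersect B| = 1
A union B = [3, 4, 22, 27, 29]
|A union B| = 5
Jaccard = 1/5 = 1/5

1/5


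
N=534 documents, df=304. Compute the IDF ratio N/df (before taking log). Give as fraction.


IDF ratio = N / df
= 534 / 304
= 267/152

267/152


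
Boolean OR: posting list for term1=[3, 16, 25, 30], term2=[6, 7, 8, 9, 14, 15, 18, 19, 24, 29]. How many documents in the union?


Boolean OR: find union of posting lists
term1 docs: [3, 16, 25, 30]
term2 docs: [6, 7, 8, 9, 14, 15, 18, 19, 24, 29]
Union: [3, 6, 7, 8, 9, 14, 15, 16, 18, 19, 24, 25, 29, 30]
|union| = 14

14


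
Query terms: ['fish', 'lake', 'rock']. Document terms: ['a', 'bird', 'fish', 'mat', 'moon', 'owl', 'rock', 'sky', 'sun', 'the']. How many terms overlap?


Query terms: ['fish', 'lake', 'rock']
Document terms: ['a', 'bird', 'fish', 'mat', 'moon', 'owl', 'rock', 'sky', 'sun', 'the']
Common terms: ['fish', 'rock']
Overlap count = 2

2


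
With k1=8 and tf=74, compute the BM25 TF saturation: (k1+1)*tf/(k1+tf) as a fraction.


BM25 TF component = (k1+1)*tf / (k1+tf)
k1 = 8, tf = 74
Numerator = (8+1)*74 = 666
Denominator = 8 + 74 = 82
= 666/82 = 333/41

333/41


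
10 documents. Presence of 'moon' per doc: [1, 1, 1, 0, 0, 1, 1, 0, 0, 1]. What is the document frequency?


Checking each document for 'moon':
Doc 1: present
Doc 2: present
Doc 3: present
Doc 4: absent
Doc 5: absent
Doc 6: present
Doc 7: present
Doc 8: absent
Doc 9: absent
Doc 10: present
df = sum of presences = 1 + 1 + 1 + 0 + 0 + 1 + 1 + 0 + 0 + 1 = 6

6


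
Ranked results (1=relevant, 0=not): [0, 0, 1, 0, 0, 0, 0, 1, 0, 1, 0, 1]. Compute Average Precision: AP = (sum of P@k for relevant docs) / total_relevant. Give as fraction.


Computing P@k for each relevant position:
Position 1: not relevant
Position 2: not relevant
Position 3: relevant, P@3 = 1/3 = 1/3
Position 4: not relevant
Position 5: not relevant
Position 6: not relevant
Position 7: not relevant
Position 8: relevant, P@8 = 2/8 = 1/4
Position 9: not relevant
Position 10: relevant, P@10 = 3/10 = 3/10
Position 11: not relevant
Position 12: relevant, P@12 = 4/12 = 1/3
Sum of P@k = 1/3 + 1/4 + 3/10 + 1/3 = 73/60
AP = 73/60 / 4 = 73/240

73/240


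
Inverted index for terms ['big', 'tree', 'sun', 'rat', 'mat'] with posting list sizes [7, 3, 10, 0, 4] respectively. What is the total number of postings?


Summing posting list sizes:
'big': 7 postings
'tree': 3 postings
'sun': 10 postings
'rat': 0 postings
'mat': 4 postings
Total = 7 + 3 + 10 + 0 + 4 = 24

24


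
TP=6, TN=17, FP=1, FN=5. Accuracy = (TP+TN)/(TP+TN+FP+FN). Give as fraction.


Accuracy = (TP + TN) / (TP + TN + FP + FN)
TP + TN = 6 + 17 = 23
Total = 6 + 17 + 1 + 5 = 29
Accuracy = 23 / 29 = 23/29

23/29


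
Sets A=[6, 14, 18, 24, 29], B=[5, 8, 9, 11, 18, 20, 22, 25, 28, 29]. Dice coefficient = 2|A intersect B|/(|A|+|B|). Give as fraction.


A intersect B = [18, 29]
|A intersect B| = 2
|A| = 5, |B| = 10
Dice = 2*2 / (5+10)
= 4 / 15 = 4/15

4/15


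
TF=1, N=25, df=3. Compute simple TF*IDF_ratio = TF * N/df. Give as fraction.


TF * (N/df)
= 1 * (25/3)
= 1 * 25/3
= 25/3

25/3


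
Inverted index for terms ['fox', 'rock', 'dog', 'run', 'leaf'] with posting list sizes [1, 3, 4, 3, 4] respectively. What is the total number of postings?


Summing posting list sizes:
'fox': 1 postings
'rock': 3 postings
'dog': 4 postings
'run': 3 postings
'leaf': 4 postings
Total = 1 + 3 + 4 + 3 + 4 = 15

15


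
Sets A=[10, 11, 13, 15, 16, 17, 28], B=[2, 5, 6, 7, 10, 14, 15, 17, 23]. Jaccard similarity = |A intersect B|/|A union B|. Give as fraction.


A intersect B = [10, 15, 17]
|A intersect B| = 3
A union B = [2, 5, 6, 7, 10, 11, 13, 14, 15, 16, 17, 23, 28]
|A union B| = 13
Jaccard = 3/13 = 3/13

3/13


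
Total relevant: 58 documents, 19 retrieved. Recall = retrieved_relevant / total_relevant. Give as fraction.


Recall = retrieved_relevant / total_relevant
= 19 / 58
= 19 / (19 + 39)
= 19/58

19/58


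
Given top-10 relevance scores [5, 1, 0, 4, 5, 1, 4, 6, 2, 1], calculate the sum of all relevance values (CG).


Cumulative Gain = sum of relevance scores
Position 1: rel=5, running sum=5
Position 2: rel=1, running sum=6
Position 3: rel=0, running sum=6
Position 4: rel=4, running sum=10
Position 5: rel=5, running sum=15
Position 6: rel=1, running sum=16
Position 7: rel=4, running sum=20
Position 8: rel=6, running sum=26
Position 9: rel=2, running sum=28
Position 10: rel=1, running sum=29
CG = 29

29


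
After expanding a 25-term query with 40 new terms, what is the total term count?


Original terms: 25
Expansion terms: 40
Total = 25 + 40 = 65

65


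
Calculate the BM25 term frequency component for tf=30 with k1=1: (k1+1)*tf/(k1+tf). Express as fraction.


BM25 TF component = (k1+1)*tf / (k1+tf)
k1 = 1, tf = 30
Numerator = (1+1)*30 = 60
Denominator = 1 + 30 = 31
= 60/31 = 60/31

60/31


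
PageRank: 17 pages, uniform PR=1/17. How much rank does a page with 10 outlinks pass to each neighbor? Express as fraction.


Initial PR = 1/17 = 1/17
Outlinks = 10
Contribution per link = PR / outlinks
= 1/17 / 10
= 1/170

1/170


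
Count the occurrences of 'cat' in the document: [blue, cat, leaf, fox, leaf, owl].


Document has 6 words
Scanning for 'cat':
Found at positions: [1]
Count = 1

1


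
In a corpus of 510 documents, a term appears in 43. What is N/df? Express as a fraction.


IDF ratio = N / df
= 510 / 43
= 510/43

510/43


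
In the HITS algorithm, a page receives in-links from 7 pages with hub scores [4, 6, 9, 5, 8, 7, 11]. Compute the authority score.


Authority = sum of hub scores of in-linkers
In-link 1: hub score = 4
In-link 2: hub score = 6
In-link 3: hub score = 9
In-link 4: hub score = 5
In-link 5: hub score = 8
In-link 6: hub score = 7
In-link 7: hub score = 11
Authority = 4 + 6 + 9 + 5 + 8 + 7 + 11 = 50

50


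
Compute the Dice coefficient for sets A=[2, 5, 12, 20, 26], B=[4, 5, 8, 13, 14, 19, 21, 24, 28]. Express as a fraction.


A intersect B = [5]
|A intersect B| = 1
|A| = 5, |B| = 9
Dice = 2*1 / (5+9)
= 2 / 14 = 1/7

1/7


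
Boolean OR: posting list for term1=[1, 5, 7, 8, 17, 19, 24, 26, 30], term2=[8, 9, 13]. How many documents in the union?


Boolean OR: find union of posting lists
term1 docs: [1, 5, 7, 8, 17, 19, 24, 26, 30]
term2 docs: [8, 9, 13]
Union: [1, 5, 7, 8, 9, 13, 17, 19, 24, 26, 30]
|union| = 11

11


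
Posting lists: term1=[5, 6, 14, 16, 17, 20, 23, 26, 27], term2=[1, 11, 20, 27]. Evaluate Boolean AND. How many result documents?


Boolean AND: find intersection of posting lists
term1 docs: [5, 6, 14, 16, 17, 20, 23, 26, 27]
term2 docs: [1, 11, 20, 27]
Intersection: [20, 27]
|intersection| = 2

2


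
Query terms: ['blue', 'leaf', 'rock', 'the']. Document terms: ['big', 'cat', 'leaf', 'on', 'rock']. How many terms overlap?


Query terms: ['blue', 'leaf', 'rock', 'the']
Document terms: ['big', 'cat', 'leaf', 'on', 'rock']
Common terms: ['leaf', 'rock']
Overlap count = 2

2


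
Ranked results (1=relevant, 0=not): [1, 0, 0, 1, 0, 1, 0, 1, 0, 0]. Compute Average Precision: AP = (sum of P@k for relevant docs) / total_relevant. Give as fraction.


Computing P@k for each relevant position:
Position 1: relevant, P@1 = 1/1 = 1
Position 2: not relevant
Position 3: not relevant
Position 4: relevant, P@4 = 2/4 = 1/2
Position 5: not relevant
Position 6: relevant, P@6 = 3/6 = 1/2
Position 7: not relevant
Position 8: relevant, P@8 = 4/8 = 1/2
Position 9: not relevant
Position 10: not relevant
Sum of P@k = 1 + 1/2 + 1/2 + 1/2 = 5/2
AP = 5/2 / 4 = 5/8

5/8


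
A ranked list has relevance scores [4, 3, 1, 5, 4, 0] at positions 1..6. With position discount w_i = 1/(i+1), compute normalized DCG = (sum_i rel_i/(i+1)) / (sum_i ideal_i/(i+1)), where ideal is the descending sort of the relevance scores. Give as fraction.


Position discount weights w_i = 1/(i+1) for i=1..6:
Weights = [1/2, 1/3, 1/4, 1/5, 1/6, 1/7]
Actual relevance: [4, 3, 1, 5, 4, 0]
DCG = 4/2 + 3/3 + 1/4 + 5/5 + 4/6 + 0/7 = 59/12
Ideal relevance (sorted desc): [5, 4, 4, 3, 1, 0]
Ideal DCG = 5/2 + 4/3 + 4/4 + 3/5 + 1/6 + 0/7 = 28/5
nDCG = DCG / ideal_DCG = 59/12 / 28/5 = 295/336

295/336


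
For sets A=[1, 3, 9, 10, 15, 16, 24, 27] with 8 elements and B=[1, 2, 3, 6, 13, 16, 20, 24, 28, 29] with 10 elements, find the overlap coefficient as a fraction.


A intersect B = [1, 3, 16, 24]
|A intersect B| = 4
min(|A|, |B|) = min(8, 10) = 8
Overlap = 4 / 8 = 1/2

1/2


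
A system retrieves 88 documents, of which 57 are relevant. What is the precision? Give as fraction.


Precision = relevant_retrieved / total_retrieved
= 57 / 88
= 57 / (57 + 31)
= 57/88

57/88


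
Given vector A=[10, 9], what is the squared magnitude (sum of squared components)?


|A|^2 = sum of squared components
A[0]^2 = 10^2 = 100
A[1]^2 = 9^2 = 81
Sum = 100 + 81 = 181

181


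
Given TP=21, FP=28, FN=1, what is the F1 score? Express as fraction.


F1 = 2 * P * R / (P + R)
P = TP/(TP+FP) = 21/49 = 3/7
R = TP/(TP+FN) = 21/22 = 21/22
2 * P * R = 2 * 3/7 * 21/22 = 9/11
P + R = 3/7 + 21/22 = 213/154
F1 = 9/11 / 213/154 = 42/71

42/71


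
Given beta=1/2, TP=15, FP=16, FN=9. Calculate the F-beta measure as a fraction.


P = TP/(TP+FP) = 15/31 = 15/31
R = TP/(TP+FN) = 15/24 = 5/8
beta^2 = 1/2^2 = 1/4
(1 + beta^2) = 5/4
Numerator = (1+beta^2)*P*R = 375/992
Denominator = beta^2*P + R = 15/124 + 5/8 = 185/248
F_beta = 75/148

75/148


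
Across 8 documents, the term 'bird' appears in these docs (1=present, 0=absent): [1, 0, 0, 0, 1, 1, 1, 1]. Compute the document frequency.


Checking each document for 'bird':
Doc 1: present
Doc 2: absent
Doc 3: absent
Doc 4: absent
Doc 5: present
Doc 6: present
Doc 7: present
Doc 8: present
df = sum of presences = 1 + 0 + 0 + 0 + 1 + 1 + 1 + 1 = 5

5


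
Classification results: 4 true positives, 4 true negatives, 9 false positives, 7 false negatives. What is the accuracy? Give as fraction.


Accuracy = (TP + TN) / (TP + TN + FP + FN)
TP + TN = 4 + 4 = 8
Total = 4 + 4 + 9 + 7 = 24
Accuracy = 8 / 24 = 1/3

1/3


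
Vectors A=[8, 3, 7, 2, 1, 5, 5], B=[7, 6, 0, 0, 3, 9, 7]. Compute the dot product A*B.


Dot product = sum of element-wise products
A[0]*B[0] = 8*7 = 56
A[1]*B[1] = 3*6 = 18
A[2]*B[2] = 7*0 = 0
A[3]*B[3] = 2*0 = 0
A[4]*B[4] = 1*3 = 3
A[5]*B[5] = 5*9 = 45
A[6]*B[6] = 5*7 = 35
Sum = 56 + 18 + 0 + 0 + 3 + 45 + 35 = 157

157


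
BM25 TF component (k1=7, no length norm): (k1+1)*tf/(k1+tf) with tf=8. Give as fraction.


BM25 TF component = (k1+1)*tf / (k1+tf)
k1 = 7, tf = 8
Numerator = (7+1)*8 = 64
Denominator = 7 + 8 = 15
= 64/15 = 64/15

64/15


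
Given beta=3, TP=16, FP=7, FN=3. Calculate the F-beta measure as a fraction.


P = TP/(TP+FP) = 16/23 = 16/23
R = TP/(TP+FN) = 16/19 = 16/19
beta^2 = 3^2 = 9
(1 + beta^2) = 10
Numerator = (1+beta^2)*P*R = 2560/437
Denominator = beta^2*P + R = 144/23 + 16/19 = 3104/437
F_beta = 80/97

80/97


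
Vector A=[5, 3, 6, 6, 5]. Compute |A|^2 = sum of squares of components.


|A|^2 = sum of squared components
A[0]^2 = 5^2 = 25
A[1]^2 = 3^2 = 9
A[2]^2 = 6^2 = 36
A[3]^2 = 6^2 = 36
A[4]^2 = 5^2 = 25
Sum = 25 + 9 + 36 + 36 + 25 = 131

131


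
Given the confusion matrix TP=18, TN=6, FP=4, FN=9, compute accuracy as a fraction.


Accuracy = (TP + TN) / (TP + TN + FP + FN)
TP + TN = 18 + 6 = 24
Total = 18 + 6 + 4 + 9 = 37
Accuracy = 24 / 37 = 24/37

24/37


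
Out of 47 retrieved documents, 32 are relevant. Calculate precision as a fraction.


Precision = relevant_retrieved / total_retrieved
= 32 / 47
= 32 / (32 + 15)
= 32/47

32/47


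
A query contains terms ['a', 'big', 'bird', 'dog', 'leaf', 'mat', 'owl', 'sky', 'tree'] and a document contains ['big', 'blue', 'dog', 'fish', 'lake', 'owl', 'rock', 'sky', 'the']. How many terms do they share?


Query terms: ['a', 'big', 'bird', 'dog', 'leaf', 'mat', 'owl', 'sky', 'tree']
Document terms: ['big', 'blue', 'dog', 'fish', 'lake', 'owl', 'rock', 'sky', 'the']
Common terms: ['big', 'dog', 'owl', 'sky']
Overlap count = 4

4


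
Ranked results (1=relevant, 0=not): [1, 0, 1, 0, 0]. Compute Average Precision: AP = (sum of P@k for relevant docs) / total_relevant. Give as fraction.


Computing P@k for each relevant position:
Position 1: relevant, P@1 = 1/1 = 1
Position 2: not relevant
Position 3: relevant, P@3 = 2/3 = 2/3
Position 4: not relevant
Position 5: not relevant
Sum of P@k = 1 + 2/3 = 5/3
AP = 5/3 / 2 = 5/6

5/6


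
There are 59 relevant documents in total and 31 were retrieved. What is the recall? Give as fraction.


Recall = retrieved_relevant / total_relevant
= 31 / 59
= 31 / (31 + 28)
= 31/59

31/59


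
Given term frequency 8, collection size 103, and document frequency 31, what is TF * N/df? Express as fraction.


TF * (N/df)
= 8 * (103/31)
= 8 * 103/31
= 824/31

824/31


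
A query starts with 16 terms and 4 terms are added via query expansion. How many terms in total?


Original terms: 16
Expansion terms: 4
Total = 16 + 4 = 20

20


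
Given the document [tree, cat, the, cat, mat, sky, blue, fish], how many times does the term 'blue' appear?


Document has 8 words
Scanning for 'blue':
Found at positions: [6]
Count = 1

1


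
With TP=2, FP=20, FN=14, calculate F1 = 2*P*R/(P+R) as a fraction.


F1 = 2 * P * R / (P + R)
P = TP/(TP+FP) = 2/22 = 1/11
R = TP/(TP+FN) = 2/16 = 1/8
2 * P * R = 2 * 1/11 * 1/8 = 1/44
P + R = 1/11 + 1/8 = 19/88
F1 = 1/44 / 19/88 = 2/19

2/19


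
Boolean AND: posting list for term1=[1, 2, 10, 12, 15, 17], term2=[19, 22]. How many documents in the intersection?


Boolean AND: find intersection of posting lists
term1 docs: [1, 2, 10, 12, 15, 17]
term2 docs: [19, 22]
Intersection: []
|intersection| = 0

0


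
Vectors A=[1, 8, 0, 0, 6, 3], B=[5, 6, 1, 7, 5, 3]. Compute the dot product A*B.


Dot product = sum of element-wise products
A[0]*B[0] = 1*5 = 5
A[1]*B[1] = 8*6 = 48
A[2]*B[2] = 0*1 = 0
A[3]*B[3] = 0*7 = 0
A[4]*B[4] = 6*5 = 30
A[5]*B[5] = 3*3 = 9
Sum = 5 + 48 + 0 + 0 + 30 + 9 = 92

92


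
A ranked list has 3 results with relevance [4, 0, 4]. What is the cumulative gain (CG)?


Cumulative Gain = sum of relevance scores
Position 1: rel=4, running sum=4
Position 2: rel=0, running sum=4
Position 3: rel=4, running sum=8
CG = 8

8


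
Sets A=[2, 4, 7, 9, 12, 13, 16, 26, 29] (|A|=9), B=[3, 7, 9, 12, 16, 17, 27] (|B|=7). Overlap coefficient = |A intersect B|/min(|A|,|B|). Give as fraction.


A intersect B = [7, 9, 12, 16]
|A intersect B| = 4
min(|A|, |B|) = min(9, 7) = 7
Overlap = 4 / 7 = 4/7

4/7


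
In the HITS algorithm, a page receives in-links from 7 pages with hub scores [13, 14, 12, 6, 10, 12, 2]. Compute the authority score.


Authority = sum of hub scores of in-linkers
In-link 1: hub score = 13
In-link 2: hub score = 14
In-link 3: hub score = 12
In-link 4: hub score = 6
In-link 5: hub score = 10
In-link 6: hub score = 12
In-link 7: hub score = 2
Authority = 13 + 14 + 12 + 6 + 10 + 12 + 2 = 69

69


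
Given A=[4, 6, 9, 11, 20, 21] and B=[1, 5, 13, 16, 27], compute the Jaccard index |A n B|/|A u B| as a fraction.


A intersect B = []
|A intersect B| = 0
A union B = [1, 4, 5, 6, 9, 11, 13, 16, 20, 21, 27]
|A union B| = 11
Jaccard = 0/11 = 0

0


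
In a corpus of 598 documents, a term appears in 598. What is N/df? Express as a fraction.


IDF ratio = N / df
= 598 / 598
= 1

1


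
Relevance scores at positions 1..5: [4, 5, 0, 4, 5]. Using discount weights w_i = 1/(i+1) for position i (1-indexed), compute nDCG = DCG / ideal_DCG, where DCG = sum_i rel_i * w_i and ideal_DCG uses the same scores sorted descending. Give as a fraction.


Position discount weights w_i = 1/(i+1) for i=1..5:
Weights = [1/2, 1/3, 1/4, 1/5, 1/6]
Actual relevance: [4, 5, 0, 4, 5]
DCG = 4/2 + 5/3 + 0/4 + 4/5 + 5/6 = 53/10
Ideal relevance (sorted desc): [5, 5, 4, 4, 0]
Ideal DCG = 5/2 + 5/3 + 4/4 + 4/5 + 0/6 = 179/30
nDCG = DCG / ideal_DCG = 53/10 / 179/30 = 159/179

159/179


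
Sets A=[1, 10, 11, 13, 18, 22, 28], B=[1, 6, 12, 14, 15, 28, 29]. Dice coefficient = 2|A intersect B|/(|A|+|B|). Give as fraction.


A intersect B = [1, 28]
|A intersect B| = 2
|A| = 7, |B| = 7
Dice = 2*2 / (7+7)
= 4 / 14 = 2/7

2/7


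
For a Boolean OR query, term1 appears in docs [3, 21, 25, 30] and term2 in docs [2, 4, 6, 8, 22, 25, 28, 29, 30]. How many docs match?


Boolean OR: find union of posting lists
term1 docs: [3, 21, 25, 30]
term2 docs: [2, 4, 6, 8, 22, 25, 28, 29, 30]
Union: [2, 3, 4, 6, 8, 21, 22, 25, 28, 29, 30]
|union| = 11

11
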